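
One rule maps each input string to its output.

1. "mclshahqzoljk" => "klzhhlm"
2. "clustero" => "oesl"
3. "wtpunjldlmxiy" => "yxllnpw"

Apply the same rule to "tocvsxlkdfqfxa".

affkxvo

Each output is the input with this applied: reverse the string, then keep every other character starting from the first (positions 1st, 3rd, 5th, ...).
Working it through for "tocvsxlkdfqfxa": intermediate "axfqfdklxsvcot", final "affkxvo".
(Check on "clustero": → "oretsulc" → "oesl" ✓)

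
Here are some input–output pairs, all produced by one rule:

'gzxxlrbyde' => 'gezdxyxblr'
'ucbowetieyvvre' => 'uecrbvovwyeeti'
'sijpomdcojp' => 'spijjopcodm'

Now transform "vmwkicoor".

vrmowokci

Each output is the input with this applied: take characters alternately from the front and the back (1st, last, 2nd, 2nd-last, ...).
For "vmwkicoor" the result is "vrmowokci".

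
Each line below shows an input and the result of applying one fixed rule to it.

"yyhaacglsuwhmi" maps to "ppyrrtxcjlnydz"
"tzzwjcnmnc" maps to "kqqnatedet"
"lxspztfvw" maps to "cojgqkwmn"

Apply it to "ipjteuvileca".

Rule — shift every letter 9 places backward in the alphabet (wrapping around).
Doing the same to "ipjteuvileca": "zgakvlmzcvtr".

zgakvlmzcvtr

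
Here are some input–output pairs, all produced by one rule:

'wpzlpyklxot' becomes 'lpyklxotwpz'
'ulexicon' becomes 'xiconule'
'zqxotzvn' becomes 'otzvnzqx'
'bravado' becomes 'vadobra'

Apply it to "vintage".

tagevin

Each output is the input with this applied: move the first 3 characters to the end (rotate left by 3).
Applying that to "vintage" gives "tagevin".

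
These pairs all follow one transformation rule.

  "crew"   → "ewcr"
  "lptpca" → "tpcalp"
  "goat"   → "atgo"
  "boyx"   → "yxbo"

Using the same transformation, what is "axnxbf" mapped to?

What's happening: move the first 2 characters to the end (rotate left by 2).
For "axnxbf" the result is "nxbfax".

nxbfax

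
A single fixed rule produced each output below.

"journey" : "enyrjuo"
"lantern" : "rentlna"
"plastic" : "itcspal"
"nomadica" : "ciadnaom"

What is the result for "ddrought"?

hgtudodr

The transformation: move the last 2 characters to the front (rotate right by 2), then take characters alternately from the front and the back (1st, last, 2nd, 2nd-last, ...).
"ddrought" → "htddroug" → "hgtudodr".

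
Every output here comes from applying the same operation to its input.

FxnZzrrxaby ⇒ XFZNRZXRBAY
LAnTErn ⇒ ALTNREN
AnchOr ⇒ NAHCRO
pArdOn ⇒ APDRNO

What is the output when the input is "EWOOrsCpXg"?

WEOOSRPCGX

What's happening: swap each adjacent pair of characters (1↔2, 3↔4, ...), then convert every letter to uppercase.
For "EWOOrsCpXg" the result is "WEOOSRPCGX".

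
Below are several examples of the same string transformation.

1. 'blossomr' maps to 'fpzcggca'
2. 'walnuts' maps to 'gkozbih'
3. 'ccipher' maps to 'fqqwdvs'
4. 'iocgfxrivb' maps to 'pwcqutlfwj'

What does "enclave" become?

Looking at the pairs, the operation is to move the last character to the front, then shift every letter 12 places backward in the alphabet (wrapping around).
"enclave" → "eenclav" → "ssbqzoj".
(Check on "ccipher": → "rcciphe" → "fqqwdvs" ✓)

ssbqzoj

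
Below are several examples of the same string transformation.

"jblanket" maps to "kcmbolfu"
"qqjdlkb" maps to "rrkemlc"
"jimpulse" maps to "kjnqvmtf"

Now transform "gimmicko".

The transformation: shift every letter 1 place forward in the alphabet (wrapping around).
"gimmicko" → "hjnnjdlp".

hjnnjdlp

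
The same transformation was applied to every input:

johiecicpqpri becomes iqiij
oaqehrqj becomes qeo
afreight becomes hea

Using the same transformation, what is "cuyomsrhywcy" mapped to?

What's happening: keep one character in every 3, starting at position 1 (positions 1st, 4th, 7th, ...), then reverse the string.
Starting from "cuyomsrhywcy": after the first operation, "corw"; after the second, "wroc".
(Check on "afreight": → "aeh" → "hea" ✓)

wroc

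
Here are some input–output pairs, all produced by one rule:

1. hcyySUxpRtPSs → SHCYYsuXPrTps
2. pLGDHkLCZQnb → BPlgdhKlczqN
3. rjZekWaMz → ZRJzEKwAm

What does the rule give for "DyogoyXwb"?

The transformation: move the last character to the front, then flip the case of every letter.
On "DyogoyXwb": the first step gives "bDyogoyXw", and the second then gives "BdYOGOYxW".

BdYOGOYxW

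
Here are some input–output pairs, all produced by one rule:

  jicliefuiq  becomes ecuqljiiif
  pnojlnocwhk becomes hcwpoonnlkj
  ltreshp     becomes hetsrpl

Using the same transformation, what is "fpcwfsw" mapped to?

fcwwspf

In each case the input is transformed by: sort the characters into reverse alphabetical order, then move the last 2 characters to the front (rotate right by 2).
"fpcwfsw" → "wwspffc" → "fcwwspf".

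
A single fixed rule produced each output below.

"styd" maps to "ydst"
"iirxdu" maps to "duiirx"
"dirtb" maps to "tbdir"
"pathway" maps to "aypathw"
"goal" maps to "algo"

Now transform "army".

myar

The transformation: move the last 2 characters to the front (rotate right by 2).
So "army" becomes "myar".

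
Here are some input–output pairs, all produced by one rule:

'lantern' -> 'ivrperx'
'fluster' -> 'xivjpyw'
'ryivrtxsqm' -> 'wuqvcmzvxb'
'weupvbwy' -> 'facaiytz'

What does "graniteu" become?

xiykverm

What's happening: shift every letter 4 places forward in the alphabet (wrapping around), then move the last 3 characters to the front (rotate right by 3).
Working it through for "graniteu": intermediate "kvermxiy", final "xiykverm".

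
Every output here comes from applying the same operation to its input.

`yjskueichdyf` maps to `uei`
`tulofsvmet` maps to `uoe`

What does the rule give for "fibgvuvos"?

iuo

Each output is the input with this applied: keep only the vowels.
On "fibgvuvos" that produces "iuo".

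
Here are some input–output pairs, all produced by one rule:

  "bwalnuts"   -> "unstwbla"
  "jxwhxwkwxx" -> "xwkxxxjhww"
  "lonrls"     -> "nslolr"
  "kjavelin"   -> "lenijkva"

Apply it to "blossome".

osemlbso

What's happening: swap each adjacent pair of characters (1↔2, 3↔4, ...), then swap the front and back halves of the string.
On "blossome": the first step gives "lbsoosem", and the second then gives "osemlbso".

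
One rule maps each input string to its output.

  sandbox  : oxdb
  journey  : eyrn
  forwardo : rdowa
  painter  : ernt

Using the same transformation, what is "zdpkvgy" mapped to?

gykv

The transformation: delete the first 3 characters, then move the first 2 characters to the end (rotate left by 2).
Applying both steps to "zdpkvgy": "kvgy", then "gykv".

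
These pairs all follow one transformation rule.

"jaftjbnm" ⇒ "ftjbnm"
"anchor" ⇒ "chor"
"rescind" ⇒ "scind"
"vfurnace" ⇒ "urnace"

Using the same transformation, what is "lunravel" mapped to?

nravel

The transformation: delete the first 2 characters.
Applying that to "lunravel" gives "nravel".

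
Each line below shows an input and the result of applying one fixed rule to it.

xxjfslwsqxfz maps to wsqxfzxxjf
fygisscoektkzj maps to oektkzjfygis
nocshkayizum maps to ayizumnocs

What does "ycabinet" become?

Each output is the input with this applied: swap the front and back halves of the string, then delete the last 2 characters.
For "ycabinet", step one produces "inetycab"; step two turns that into "inetyc".

inetyc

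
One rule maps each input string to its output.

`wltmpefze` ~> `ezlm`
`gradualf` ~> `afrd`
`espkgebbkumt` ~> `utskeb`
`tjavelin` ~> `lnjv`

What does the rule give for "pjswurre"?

rejw

Each output is the input with this applied: keep every other character starting from the second (positions 2nd, 4th, 6th, ...), then move the last 2 characters to the front (rotate right by 2).
"pjswurre" → "jwre" → "rejw".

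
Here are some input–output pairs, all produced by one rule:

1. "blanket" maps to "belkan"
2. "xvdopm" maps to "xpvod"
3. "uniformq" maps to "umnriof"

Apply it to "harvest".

The rule is to delete the last character, then take characters alternately from the front and the back (1st, last, 2nd, 2nd-last, ...).
"harvest" → "harves" → "hsaerv".
(Check on "xvdopm": → "xvdop" → "xpvod" ✓)

hsaerv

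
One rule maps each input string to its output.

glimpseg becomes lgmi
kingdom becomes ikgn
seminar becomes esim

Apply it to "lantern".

altn

The rule is to swap each adjacent pair of characters (1↔2, 3↔4, ...), then keep only the first 4 characters.
On "lantern": the first step gives "altnren", and the second then gives "altn".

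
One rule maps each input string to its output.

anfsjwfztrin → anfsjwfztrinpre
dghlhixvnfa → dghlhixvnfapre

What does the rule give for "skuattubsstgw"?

skuattubsstgwpre

In each case the input is transformed by: append "pre".
Doing the same to "skuattubsstgw": "skuattubsstgwpre".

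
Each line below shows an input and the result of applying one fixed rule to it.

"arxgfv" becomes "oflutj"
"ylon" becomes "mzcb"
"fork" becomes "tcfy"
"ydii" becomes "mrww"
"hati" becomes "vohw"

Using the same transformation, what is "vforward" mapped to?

jtcfkofr

Rule — shift every letter 12 places backward in the alphabet (wrapping around).
So "vforward" becomes "jtcfkofr".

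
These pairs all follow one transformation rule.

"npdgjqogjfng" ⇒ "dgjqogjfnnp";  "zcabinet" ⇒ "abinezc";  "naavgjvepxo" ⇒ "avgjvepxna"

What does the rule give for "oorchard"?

rcharoo

The rule is to delete the last character, then move the first 2 characters to the end (rotate left by 2).
Applying both steps to "oorchard": "oorchar", then "rcharoo".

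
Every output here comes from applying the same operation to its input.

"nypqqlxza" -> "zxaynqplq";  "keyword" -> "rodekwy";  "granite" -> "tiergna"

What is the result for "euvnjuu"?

ujuuenv

Rule — swap each adjacent pair of characters (1↔2, 3↔4, ...), then move the last 3 characters to the front (rotate right by 3).
So "euvnjuu" becomes "ujuuenv".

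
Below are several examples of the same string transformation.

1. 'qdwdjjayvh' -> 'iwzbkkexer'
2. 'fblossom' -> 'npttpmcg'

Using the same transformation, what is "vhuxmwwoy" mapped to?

The rule is to shift every letter 1 place forward in the alphabet (wrapping around), then reverse the string.
For "vhuxmwwoy", step one produces "wivynxxpz"; step two turns that into "zpxxnyviw".

zpxxnyviw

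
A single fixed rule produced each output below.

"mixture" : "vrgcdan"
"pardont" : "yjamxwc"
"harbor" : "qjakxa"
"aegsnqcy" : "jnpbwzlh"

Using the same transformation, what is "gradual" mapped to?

pajmdju

Looking at the pairs, the operation is to shift every letter 9 places forward in the alphabet (wrapping around).
Doing the same to "gradual": "pajmdju".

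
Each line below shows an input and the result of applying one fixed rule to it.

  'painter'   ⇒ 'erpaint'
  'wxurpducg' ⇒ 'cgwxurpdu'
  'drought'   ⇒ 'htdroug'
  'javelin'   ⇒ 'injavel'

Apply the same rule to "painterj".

Looking at the pairs, the operation is to move the last 2 characters to the front (rotate right by 2).
Applying that to "painterj" gives "rjpainte".

rjpainte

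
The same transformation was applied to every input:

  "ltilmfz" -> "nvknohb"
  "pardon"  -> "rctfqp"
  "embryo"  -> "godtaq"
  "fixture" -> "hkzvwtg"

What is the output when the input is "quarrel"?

Each output is the input with this applied: shift every letter 2 places forward in the alphabet (wrapping around).
For "quarrel" the result is "swcttgn".

swcttgn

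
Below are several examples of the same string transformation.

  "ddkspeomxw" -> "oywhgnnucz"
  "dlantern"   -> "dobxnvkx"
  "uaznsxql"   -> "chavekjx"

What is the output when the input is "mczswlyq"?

Rule — shift every letter 10 places forward in the alphabet (wrapping around), then swap the front and back halves of the string.
Starting from "mczswlyq": after the first operation, "wmjcgvia"; after the second, "gviawmjc".

gviawmjc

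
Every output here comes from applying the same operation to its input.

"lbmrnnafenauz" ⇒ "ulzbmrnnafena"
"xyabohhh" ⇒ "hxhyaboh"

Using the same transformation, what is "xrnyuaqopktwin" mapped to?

ixnrnyuaqopktw

Looking at the pairs, the operation is to swap the first and last characters, then move the last 2 characters to the front (rotate right by 2).
Applying both steps to "xrnyuaqopktwin": "nrnyuaqopktwix", then "ixnrnyuaqopktw".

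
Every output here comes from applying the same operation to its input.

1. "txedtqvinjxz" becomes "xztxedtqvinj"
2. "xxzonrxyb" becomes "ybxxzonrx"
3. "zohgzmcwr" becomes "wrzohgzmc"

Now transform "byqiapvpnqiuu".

uubyqiapvpnqi

Each output is the input with this applied: move the last 2 characters to the front (rotate right by 2).
"byqiapvpnqiuu" → "uubyqiapvpnqi".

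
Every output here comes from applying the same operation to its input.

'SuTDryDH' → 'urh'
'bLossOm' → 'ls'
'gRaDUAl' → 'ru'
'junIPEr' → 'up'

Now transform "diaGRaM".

ir

What's happening: keep one character in every 3, starting at position 2 (positions 2nd, 5th, 8th, ...), then convert every letter to lowercase.
So "diaGRaM" becomes "ir".
(Check on "junIPEr": → "uP" → "up" ✓)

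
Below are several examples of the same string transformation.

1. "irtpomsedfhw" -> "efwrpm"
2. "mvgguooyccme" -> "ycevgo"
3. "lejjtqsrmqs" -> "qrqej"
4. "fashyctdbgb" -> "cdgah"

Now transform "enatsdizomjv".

zmvntd

The transformation: keep every other character starting from the second (positions 2nd, 4th, 6th, ...), then move the last 3 characters to the front (rotate right by 3).
"enatsdizomjv" → "ntdzmv" → "zmvntd".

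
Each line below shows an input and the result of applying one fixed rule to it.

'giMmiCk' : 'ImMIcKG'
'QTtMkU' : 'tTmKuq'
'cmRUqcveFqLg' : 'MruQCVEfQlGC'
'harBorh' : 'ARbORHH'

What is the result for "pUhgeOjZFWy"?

Each output is the input with this applied: move the first character to the end, then flip the case of every letter.
Starting from "pUhgeOjZFWy": after the first operation, "UhgeOjZFWyp"; after the second, "uHGEoJzfwYP".

uHGEoJzfwYP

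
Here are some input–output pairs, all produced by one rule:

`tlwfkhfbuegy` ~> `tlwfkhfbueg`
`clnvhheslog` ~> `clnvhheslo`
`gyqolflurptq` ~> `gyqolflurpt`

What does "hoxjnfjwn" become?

The transformation: delete the last character.
So "hoxjnfjwn" becomes "hoxjnfjw".

hoxjnfjw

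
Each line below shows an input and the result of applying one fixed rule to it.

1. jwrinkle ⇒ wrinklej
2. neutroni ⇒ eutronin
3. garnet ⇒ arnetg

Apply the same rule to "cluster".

The rule is to move the first character to the end.
For "cluster" the result is "lusterc".

lusterc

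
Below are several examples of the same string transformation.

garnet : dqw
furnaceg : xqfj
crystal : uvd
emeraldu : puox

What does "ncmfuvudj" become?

fiyg

Rule — shift every letter 3 places forward in the alphabet (wrapping around), then keep every other character starting from the second (positions 2nd, 4th, 6th, ...).
On "ncmfuvudj": the first step gives "qfpixyxgm", and the second then gives "fiyg".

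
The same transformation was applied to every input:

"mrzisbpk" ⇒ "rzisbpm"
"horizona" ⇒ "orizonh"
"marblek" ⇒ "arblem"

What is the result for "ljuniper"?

The rule is to delete the last character, then move the first character to the end.
Doing the same to "ljuniper": "junipel".

junipel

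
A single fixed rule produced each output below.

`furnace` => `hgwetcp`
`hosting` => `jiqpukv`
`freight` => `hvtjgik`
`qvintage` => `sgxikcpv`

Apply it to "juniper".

ltwgprk

The pattern: shift every letter 2 places forward in the alphabet (wrapping around), then take characters alternately from the front and the back (1st, last, 2nd, 2nd-last, ...).
Applying that to "juniper" gives "ltwgprk".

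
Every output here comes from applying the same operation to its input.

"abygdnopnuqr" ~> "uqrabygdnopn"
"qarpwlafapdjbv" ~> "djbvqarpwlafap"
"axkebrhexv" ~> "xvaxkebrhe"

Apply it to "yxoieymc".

cyxoieym

Looking at the pairs, the operation is to swap the front and back halves of the string, then move the first 3 characters to the end (rotate left by 3).
"yxoieymc" → "eymcyxoi" → "cyxoieym".
(Check on "qarpwlafapdjbv": → "fapdjbvqarpwla" → "djbvqarpwlafap" ✓)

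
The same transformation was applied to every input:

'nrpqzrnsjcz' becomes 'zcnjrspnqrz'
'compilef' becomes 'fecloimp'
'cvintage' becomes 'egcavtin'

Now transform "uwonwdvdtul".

luutwdovndw

In each case the input is transformed by: move the last character to the front, then take characters alternately from the front and the back (1st, last, 2nd, 2nd-last, ...).
Working it through for "uwonwdvdtul": intermediate "luwonwdvdtu", final "luutwdovndw".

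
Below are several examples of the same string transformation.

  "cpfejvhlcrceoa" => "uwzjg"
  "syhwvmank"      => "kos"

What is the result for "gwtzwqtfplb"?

In each case the input is transformed by: keep one character in every 3, starting at position 1 (positions 1st, 4th, 7th, ...), then shift every letter 8 places backward in the alphabet (wrapping around).
"gwtzwqtfplb" → "gztl" → "yrld".

yrld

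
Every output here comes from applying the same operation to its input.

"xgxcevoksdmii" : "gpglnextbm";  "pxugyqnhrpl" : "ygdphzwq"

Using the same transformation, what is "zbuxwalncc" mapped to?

ikdgfju

Rule — shift every letter 9 places forward in the alphabet (wrapping around), then delete the last 3 characters.
Starting from "zbuxwalncc": after the first operation, "ikdgfjuwll"; after the second, "ikdgfju".
(Check on "pxugyqnhrpl": → "ygdphzwqayu" → "ygdphzwq" ✓)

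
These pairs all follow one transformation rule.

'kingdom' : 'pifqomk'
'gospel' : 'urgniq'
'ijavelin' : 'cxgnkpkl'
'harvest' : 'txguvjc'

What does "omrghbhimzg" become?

In each case the input is transformed by: shift every letter 2 places forward in the alphabet (wrapping around), then move the first 2 characters to the end (rotate left by 2).
Working it through for "omrghbhimzg": intermediate "qotijdjkobi", final "tijdjkobiqo".

tijdjkobiqo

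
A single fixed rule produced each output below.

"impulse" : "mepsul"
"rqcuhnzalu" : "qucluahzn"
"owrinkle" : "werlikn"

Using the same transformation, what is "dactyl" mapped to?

The pattern: delete the first character, then take characters alternately from the front and the back (1st, last, 2nd, 2nd-last, ...).
On "dactyl": the first step gives "actyl", and the second then gives "alcyt".

alcyt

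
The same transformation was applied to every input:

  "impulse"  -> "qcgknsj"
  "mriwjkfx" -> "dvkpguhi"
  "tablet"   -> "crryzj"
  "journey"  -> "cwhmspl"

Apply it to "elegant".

The transformation: move the last 2 characters to the front (rotate right by 2), then shift every letter 2 places backward in the alphabet (wrapping around).
For "elegant", step one produces "ntelega"; step two turns that into "lrcjcey".
(Check on "journey": → "eyjourn" → "cwhmspl" ✓)

lrcjcey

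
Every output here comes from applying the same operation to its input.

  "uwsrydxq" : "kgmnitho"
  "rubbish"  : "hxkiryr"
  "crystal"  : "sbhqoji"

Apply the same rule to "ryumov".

hloekc

What's happening: take characters alternately from the front and the back (1st, last, 2nd, 2nd-last, ...), then shift every letter 10 places backward in the alphabet (wrapping around).
Starting from "ryumov": after the first operation, "rvyoum"; after the second, "hloekc".
(Check on "uwsrydxq": → "uqwxsdry" → "kgmnitho" ✓)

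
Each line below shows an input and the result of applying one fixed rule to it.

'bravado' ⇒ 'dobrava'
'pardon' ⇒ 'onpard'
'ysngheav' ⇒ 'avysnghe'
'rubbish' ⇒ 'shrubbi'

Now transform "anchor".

The pattern: move the last 2 characters to the front (rotate right by 2).
"anchor" → "oranch".

oranch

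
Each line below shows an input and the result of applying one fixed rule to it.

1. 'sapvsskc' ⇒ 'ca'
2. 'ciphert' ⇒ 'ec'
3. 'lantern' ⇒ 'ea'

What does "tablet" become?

ba

The rule is to sort the characters into reverse alphabetical order, then keep only the last 2 characters.
For "tablet" the result is "ba".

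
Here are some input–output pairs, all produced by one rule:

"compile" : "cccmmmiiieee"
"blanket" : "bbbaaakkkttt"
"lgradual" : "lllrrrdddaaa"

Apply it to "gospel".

gggssseee

Rule — keep every other character starting from the first (positions 1st, 3rd, 5th, ...), then repeat every character 3 times.
For "gospel" the result is "gggssseee".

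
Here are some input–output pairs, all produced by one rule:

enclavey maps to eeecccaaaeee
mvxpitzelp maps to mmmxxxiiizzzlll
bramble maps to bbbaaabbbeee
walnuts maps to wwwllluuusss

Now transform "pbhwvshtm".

Looking at the pairs, the operation is to keep every other character starting from the first (positions 1st, 3rd, 5th, ...), then repeat every character 3 times.
So "pbhwvshtm" becomes "ppphhhvvvhhhmmm".
(Check on "walnuts": → "wlus" → "wwwllluuusss" ✓)

ppphhhvvvhhhmmm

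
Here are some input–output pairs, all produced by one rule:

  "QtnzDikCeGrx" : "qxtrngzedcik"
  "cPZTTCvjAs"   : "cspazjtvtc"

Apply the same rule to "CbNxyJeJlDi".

Rule — take characters alternately from the front and the back (1st, last, 2nd, 2nd-last, ...), then convert every letter to lowercase.
Starting from "CbNxyJeJlDi": after the first operation, "CibDNlxJyeJ"; after the second, "cibdnlxjyej".

cibdnlxjyej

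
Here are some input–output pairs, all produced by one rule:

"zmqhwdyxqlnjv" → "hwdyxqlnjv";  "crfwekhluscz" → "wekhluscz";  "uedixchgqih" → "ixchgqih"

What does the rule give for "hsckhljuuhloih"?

khljuuhloih

The transformation: delete the first 3 characters.
Applying that to "hsckhljuuhloih" gives "khljuuhloih".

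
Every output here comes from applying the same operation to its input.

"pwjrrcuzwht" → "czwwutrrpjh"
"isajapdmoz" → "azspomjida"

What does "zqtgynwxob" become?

In each case the input is transformed by: sort the characters into reverse alphabetical order, then move the last character to the front.
On "zqtgynwxob": the first step gives "zyxwtqongb", and the second then gives "bzyxwtqong".

bzyxwtqong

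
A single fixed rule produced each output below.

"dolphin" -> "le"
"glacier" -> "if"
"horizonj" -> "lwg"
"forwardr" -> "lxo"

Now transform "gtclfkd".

Each output is the input with this applied: shift every letter 3 places backward in the alphabet (wrapping around), then keep one character in every 3, starting at position 2 (positions 2nd, 5th, 8th, ...).
On "gtclfkd": the first step gives "dqzicha", and the second then gives "qc".

qc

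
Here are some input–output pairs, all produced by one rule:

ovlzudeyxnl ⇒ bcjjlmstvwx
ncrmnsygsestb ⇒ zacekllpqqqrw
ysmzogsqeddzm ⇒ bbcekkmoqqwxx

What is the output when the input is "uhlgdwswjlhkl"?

beffhijjjqsuu

In each case the input is transformed by: sort the characters into alphabetical order, then shift every letter 2 places backward in the alphabet (wrapping around).
Applying both steps to "uhlgdwswjlhkl": "dghhjklllsuww", then "beffhijjjqsuu".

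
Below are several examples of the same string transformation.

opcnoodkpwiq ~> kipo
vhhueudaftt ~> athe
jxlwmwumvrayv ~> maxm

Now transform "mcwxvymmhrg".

mgcv

Looking at the pairs, the operation is to keep one character in every 3, starting at position 2 (positions 2nd, 5th, 8th, ...), then move the last 2 characters to the front (rotate right by 2).
Starting from "mcwxvymmhrg": after the first operation, "cvmg"; after the second, "mgcv".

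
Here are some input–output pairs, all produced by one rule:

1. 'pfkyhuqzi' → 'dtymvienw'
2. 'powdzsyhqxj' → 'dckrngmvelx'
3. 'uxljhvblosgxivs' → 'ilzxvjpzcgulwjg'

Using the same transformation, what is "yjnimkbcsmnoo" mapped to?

mxbwaypqgabcc

The transformation: shift every letter 12 places backward in the alphabet (wrapping around).
So "yjnimkbcsmnoo" becomes "mxbwaypqgabcc".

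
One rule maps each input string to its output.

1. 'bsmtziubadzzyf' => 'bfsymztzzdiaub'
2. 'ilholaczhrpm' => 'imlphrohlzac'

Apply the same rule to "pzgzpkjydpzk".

Each output is the input with this applied: take characters alternately from the front and the back (1st, last, 2nd, 2nd-last, ...).
So "pzgzpkjydpzk" becomes "pkzzgpzdpykj".

pkzzgpzdpykj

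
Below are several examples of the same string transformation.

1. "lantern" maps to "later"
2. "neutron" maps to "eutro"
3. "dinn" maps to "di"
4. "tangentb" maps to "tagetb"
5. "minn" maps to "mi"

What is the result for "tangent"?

The pattern: remove every "n".
Applying that to "tangent" gives "taget".

taget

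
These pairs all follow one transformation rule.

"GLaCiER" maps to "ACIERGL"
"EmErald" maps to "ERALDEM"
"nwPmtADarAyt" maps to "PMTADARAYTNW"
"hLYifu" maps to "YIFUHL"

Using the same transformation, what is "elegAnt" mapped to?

Rule — move the first 2 characters to the end (rotate left by 2), then convert every letter to uppercase.
For "elegAnt", step one produces "egAntel"; step two turns that into "EGANTEL".
(Check on "GLaCiER": → "aCiERGL" → "ACIERGL" ✓)

EGANTEL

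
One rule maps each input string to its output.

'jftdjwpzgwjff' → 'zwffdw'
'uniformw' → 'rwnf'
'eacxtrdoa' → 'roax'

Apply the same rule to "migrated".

The transformation: keep every other character starting from the second (positions 2nd, 4th, 6th, ...), then swap the front and back halves of the string.
For "migrated", step one produces "irtd"; step two turns that into "tdir".

tdir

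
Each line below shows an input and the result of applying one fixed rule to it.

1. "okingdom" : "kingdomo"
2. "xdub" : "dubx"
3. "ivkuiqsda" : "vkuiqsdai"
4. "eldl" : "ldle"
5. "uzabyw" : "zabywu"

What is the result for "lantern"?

Each output is the input with this applied: move the first character to the end.
"lantern" → "anternl".

anternl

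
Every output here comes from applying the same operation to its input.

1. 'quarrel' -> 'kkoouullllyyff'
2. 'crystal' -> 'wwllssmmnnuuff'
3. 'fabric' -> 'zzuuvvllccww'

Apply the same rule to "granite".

aalluuhhccnnyy

The transformation: shift every letter 6 places backward in the alphabet (wrapping around), then double every character.
"granite" → "aalluuhhccnnyy".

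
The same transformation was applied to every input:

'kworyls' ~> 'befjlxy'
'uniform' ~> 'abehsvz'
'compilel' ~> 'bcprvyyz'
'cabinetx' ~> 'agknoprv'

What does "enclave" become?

ainprry

Rule — shift every letter 13 places forward in the alphabet (wrapping around) — i.e. ROT13, then sort the characters into alphabetical order.
Applying both steps to "enclave": "rapynir", then "ainprry".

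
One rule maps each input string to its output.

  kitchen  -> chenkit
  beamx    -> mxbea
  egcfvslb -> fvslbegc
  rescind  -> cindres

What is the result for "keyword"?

The pattern: move the first 3 characters to the end (rotate left by 3).
For "keyword" the result is "wordkey".

wordkey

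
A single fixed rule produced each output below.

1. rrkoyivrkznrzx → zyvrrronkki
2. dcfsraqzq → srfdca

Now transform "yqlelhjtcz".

Looking at the pairs, the operation is to delete the last 3 characters, then sort the characters into reverse alphabetical order.
Applying both steps to "yqlelhjtcz": "yqlelhj", then "yqlljhe".

yqlljhe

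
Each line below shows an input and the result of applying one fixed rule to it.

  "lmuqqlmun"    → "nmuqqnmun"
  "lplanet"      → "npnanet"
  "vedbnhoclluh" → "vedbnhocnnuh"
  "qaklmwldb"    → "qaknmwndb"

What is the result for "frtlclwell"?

frtncnwenn

The rule is to replace every "l" with "n".
Doing the same to "frtlclwell": "frtncnwenn".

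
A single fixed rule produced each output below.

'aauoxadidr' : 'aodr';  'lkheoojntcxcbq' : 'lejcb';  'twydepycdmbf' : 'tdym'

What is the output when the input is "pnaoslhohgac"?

Each output is the input with this applied: keep one character in every 3, starting at position 1 (positions 1st, 4th, 7th, ...).
For "pnaoslhohgac" the result is "pohg".

pohg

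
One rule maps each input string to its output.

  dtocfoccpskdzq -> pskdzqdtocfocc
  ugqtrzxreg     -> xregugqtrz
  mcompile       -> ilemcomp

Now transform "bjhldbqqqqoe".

qqqoebjhldbq

Each output is the input with this applied: swap the front and back halves of the string, then move the first character to the end.
"bjhldbqqqqoe" → "qqqqoebjhldb" → "qqqoebjhldbq".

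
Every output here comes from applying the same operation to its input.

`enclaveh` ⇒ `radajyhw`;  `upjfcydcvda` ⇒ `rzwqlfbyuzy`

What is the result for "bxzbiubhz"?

xdvxtvxeq

The rule is to move the last 3 characters to the front (rotate right by 3), then shift every letter 4 places backward in the alphabet (wrapping around).
Starting from "bxzbiubhz": after the first operation, "bhzbxzbiu"; after the second, "xdvxtvxeq".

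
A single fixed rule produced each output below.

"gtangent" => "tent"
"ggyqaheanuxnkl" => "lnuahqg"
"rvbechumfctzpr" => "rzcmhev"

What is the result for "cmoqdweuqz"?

zuwqm

The transformation: reverse the string, then keep every other character starting from the first (positions 1st, 3rd, 5th, ...).
Working it through for "cmoqdweuqz": intermediate "zquewdqomc", final "zuwqm".
(Check on "gtangent": → "tnegnatg" → "tent" ✓)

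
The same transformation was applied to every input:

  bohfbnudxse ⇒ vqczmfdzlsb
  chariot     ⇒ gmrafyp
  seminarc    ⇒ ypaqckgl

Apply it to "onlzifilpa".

jnymljxgdg

The pattern: move the last 3 characters to the front (rotate right by 3), then shift every letter 2 places backward in the alphabet (wrapping around).
Applying both steps to "onlzifilpa": "lpaonlzifi", then "jnymljxgdg".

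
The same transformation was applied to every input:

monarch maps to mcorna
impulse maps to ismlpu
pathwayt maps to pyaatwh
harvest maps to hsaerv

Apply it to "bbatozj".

Each output is the input with this applied: delete the last character, then take characters alternately from the front and the back (1st, last, 2nd, 2nd-last, ...).
For "bbatozj", step one produces "bbatoz"; step two turns that into "bzboat".
(Check on "pathwayt": → "pathway" → "pyaatwh" ✓)

bzboat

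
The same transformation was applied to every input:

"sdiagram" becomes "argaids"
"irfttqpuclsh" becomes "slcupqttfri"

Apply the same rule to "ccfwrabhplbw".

Rule — delete the last character, then reverse the string.
On "ccfwrabhplbw": the first step gives "ccfwrabhplb", and the second then gives "blphbarwfcc".

blphbarwfcc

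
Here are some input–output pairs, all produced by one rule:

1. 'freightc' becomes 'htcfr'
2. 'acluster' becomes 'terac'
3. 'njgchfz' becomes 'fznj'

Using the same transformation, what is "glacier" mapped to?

ergl

Looking at the pairs, the operation is to move the first 2 characters to the end (rotate left by 2), then delete the first 3 characters.
On "glacier": the first step gives "aciergl", and the second then gives "ergl".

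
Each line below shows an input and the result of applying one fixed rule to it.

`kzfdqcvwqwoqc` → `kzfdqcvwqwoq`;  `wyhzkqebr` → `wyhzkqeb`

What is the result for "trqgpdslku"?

The transformation: delete the last character.
So "trqgpdslku" becomes "trqgpdslk".

trqgpdslk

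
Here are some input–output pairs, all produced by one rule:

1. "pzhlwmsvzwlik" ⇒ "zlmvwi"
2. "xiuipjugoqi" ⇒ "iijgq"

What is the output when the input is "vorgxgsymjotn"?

oggyjt

The rule is to keep every other character starting from the second (positions 2nd, 4th, 6th, ...).
On "vorgxgsymjotn" that produces "oggyjt".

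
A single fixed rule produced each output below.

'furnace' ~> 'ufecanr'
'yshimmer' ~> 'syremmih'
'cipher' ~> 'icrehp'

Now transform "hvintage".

The rule is to reverse the string, then move the last 2 characters to the front (rotate right by 2).
Starting from "hvintage": after the first operation, "egatnivh"; after the second, "vhegatni".

vhegatni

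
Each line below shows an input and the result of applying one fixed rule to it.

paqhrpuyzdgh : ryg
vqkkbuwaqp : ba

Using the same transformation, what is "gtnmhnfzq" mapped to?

Rule — delete the first 2 characters, then keep one character in every 3, starting at position 3 (positions 3rd, 6th, 9th, ...).
"gtnmhnfzq" → "nmhnfzq" → "hz".
(Check on "vqkkbuwaqp": → "kkbuwaqp" → "ba" ✓)

hz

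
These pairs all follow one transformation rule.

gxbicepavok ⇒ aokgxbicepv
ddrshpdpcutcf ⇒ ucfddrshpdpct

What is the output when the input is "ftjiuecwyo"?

cyoftjiuew

Looking at the pairs, the operation is to move the last 3 characters to the front (rotate right by 3), then swap the first and last characters.
For "ftjiuecwyo" the result is "cyoftjiuew".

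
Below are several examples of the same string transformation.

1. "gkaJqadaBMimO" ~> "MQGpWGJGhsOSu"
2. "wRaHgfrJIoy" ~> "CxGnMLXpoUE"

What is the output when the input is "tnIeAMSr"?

The pattern: shift every letter 6 places forward in the alphabet (wrapping around), then flip the case of every letter.
For "tnIeAMSr", step one produces "ztOkGSYx"; step two turns that into "ZToKgsyX".

ZToKgsyX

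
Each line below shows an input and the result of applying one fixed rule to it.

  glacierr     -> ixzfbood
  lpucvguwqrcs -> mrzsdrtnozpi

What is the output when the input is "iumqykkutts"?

Rule — shift every letter 3 places backward in the alphabet (wrapping around), then move the first character to the end.
For "iumqykkutts", step one produces "frjnvhhrqqp"; step two turns that into "rjnvhhrqqpf".

rjnvhhrqqpf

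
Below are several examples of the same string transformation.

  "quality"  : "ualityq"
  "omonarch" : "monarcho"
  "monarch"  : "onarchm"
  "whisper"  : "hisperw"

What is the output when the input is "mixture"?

Each output is the input with this applied: move the first character to the end.
Doing the same to "mixture": "ixturem".

ixturem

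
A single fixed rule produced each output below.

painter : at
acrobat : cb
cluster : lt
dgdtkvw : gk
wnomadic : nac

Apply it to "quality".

The rule is to keep one character in every 3, starting at position 2 (positions 2nd, 5th, 8th, ...).
So "quality" becomes "ui".

ui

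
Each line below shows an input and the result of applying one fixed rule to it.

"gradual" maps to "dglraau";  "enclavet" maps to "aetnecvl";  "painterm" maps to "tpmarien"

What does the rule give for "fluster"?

The rule is to take characters alternately from the front and the back (1st, last, 2nd, 2nd-last, ...), then move the last character to the front.
Starting from "fluster": after the first operation, "frleuts"; after the second, "sfrleut".
(Check on "gradual": → "glraaud" → "dglraau" ✓)

sfrleut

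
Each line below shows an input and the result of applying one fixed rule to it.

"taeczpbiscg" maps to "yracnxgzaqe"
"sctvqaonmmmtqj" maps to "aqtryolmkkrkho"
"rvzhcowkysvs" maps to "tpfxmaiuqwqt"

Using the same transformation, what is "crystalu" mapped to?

paqwyrsj

The rule is to shift every letter 2 places backward in the alphabet (wrapping around), then swap each adjacent pair of characters (1↔2, 3↔4, ...).
"crystalu" → "apwqryjs" → "paqwyrsj".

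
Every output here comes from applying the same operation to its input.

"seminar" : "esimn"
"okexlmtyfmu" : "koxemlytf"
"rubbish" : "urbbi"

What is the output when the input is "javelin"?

ajevl

Each output is the input with this applied: delete the last 2 characters, then swap each adjacent pair of characters (1↔2, 3↔4, ...).
Applying both steps to "javelin": "javel", then "ajevl".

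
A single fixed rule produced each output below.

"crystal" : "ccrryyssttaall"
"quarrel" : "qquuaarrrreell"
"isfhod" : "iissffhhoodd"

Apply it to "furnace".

In each case the input is transformed by: double every character.
"furnace" → "ffuurrnnaaccee".

ffuurrnnaaccee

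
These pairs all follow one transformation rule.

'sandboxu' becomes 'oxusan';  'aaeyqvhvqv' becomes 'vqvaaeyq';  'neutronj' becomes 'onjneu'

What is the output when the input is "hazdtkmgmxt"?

The rule is to move the last 3 characters to the front (rotate right by 3), then delete the last 2 characters.
"hazdtkmgmxt" → "mxthazdtkmg" → "mxthazdtk".

mxthazdtk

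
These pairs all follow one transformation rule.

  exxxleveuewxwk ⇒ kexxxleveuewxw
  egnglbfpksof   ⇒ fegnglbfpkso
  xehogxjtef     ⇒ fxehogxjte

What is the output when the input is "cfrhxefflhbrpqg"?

gcfrhxefflhbrpq

Looking at the pairs, the operation is to move the last character to the front.
On "cfrhxefflhbrpqg" that produces "gcfrhxefflhbrpq".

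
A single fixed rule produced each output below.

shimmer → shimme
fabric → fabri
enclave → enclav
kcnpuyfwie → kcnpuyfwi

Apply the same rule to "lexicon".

The transformation: delete the last character.
For "lexicon" the result is "lexico".

lexico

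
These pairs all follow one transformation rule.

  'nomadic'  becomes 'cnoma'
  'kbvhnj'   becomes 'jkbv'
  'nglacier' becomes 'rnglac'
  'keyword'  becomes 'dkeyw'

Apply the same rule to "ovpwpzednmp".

povpwpzed

Rule — move the last 3 characters to the front (rotate right by 3), then delete the first 2 characters.
"ovpwpzednmp" → "nmpovpwpzed" → "povpwpzed".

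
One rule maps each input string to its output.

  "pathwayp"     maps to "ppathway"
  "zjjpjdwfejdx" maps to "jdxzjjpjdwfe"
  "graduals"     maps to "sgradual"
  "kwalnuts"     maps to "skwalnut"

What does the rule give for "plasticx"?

xplastic

Each output is the input with this applied: move the first 3 characters to the end (rotate left by 3), then swap the front and back halves of the string.
On "plasticx" that produces "xplastic".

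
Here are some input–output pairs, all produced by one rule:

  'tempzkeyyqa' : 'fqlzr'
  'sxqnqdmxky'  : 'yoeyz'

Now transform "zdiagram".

Looking at the pairs, the operation is to keep every other character starting from the second (positions 2nd, 4th, 6th, ...), then shift every letter 1 place forward in the alphabet (wrapping around).
Starting from "zdiagram": after the first operation, "darm"; after the second, "ebsn".

ebsn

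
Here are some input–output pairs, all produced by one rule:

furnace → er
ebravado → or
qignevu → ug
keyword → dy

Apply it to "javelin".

nv

What's happening: move the last 3 characters to the front (rotate right by 3), then keep one character in every 3, starting at position 3 (positions 3rd, 6th, 9th, ...).
Starting from "javelin": after the first operation, "linjave"; after the second, "nv".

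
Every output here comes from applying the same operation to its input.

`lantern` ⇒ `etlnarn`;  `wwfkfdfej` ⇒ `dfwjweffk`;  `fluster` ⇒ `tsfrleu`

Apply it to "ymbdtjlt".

dtytmlbj

The rule is to take characters alternately from the front and the back (1st, last, 2nd, 2nd-last, ...), then move the last 2 characters to the front (rotate right by 2).
Applying both steps to "ymbdtjlt": "ytmlbjdt", then "dtytmlbj".
(Check on "wwfkfdfej": → "wjweffkdf" → "dfwjweffk" ✓)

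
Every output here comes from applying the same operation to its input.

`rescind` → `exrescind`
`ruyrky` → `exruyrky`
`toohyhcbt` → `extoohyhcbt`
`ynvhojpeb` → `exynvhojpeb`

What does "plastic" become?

The rule is to prepend "ex".
On "plastic" that produces "explastic".

explastic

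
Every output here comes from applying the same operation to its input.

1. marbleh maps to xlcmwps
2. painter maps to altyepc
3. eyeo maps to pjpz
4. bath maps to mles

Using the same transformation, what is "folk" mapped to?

qzwv

What's happening: shift every letter 11 places forward in the alphabet (wrapping around).
On "folk" that produces "qzwv".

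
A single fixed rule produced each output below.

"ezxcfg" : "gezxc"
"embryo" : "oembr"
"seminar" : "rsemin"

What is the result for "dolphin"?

ndolph

The pattern: move the last character to the front, then delete the last character.
For "dolphin", step one produces "ndolphi"; step two turns that into "ndolph".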